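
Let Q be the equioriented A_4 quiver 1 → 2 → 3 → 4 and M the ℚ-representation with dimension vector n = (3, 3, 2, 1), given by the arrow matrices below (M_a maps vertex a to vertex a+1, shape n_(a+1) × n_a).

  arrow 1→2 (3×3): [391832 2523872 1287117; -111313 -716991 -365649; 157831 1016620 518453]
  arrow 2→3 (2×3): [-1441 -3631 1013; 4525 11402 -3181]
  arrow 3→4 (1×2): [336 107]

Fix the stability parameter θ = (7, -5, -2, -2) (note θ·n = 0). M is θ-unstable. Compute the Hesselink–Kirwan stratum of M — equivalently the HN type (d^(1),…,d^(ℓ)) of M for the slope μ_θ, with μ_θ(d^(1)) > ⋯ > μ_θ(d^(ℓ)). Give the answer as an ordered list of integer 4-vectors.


Barcode: M ≅ I[1,2], I[1,3], I[1,4]. HN layers by μ_θ (3 steps, strictly decreasing):
  μ^(1)=1; μ^(2)=0; μ^(3)=-1/2

((1, 1, 0, 0); (1, 1, 1, 0); (1, 1, 1, 1))


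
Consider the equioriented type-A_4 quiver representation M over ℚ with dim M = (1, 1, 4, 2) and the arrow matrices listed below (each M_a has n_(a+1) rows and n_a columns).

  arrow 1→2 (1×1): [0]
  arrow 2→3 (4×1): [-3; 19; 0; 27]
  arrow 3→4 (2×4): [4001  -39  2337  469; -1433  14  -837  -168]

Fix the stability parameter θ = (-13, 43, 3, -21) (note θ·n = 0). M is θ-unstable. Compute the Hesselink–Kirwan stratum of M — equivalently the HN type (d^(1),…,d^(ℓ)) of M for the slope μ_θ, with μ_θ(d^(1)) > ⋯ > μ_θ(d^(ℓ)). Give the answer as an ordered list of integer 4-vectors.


Interval decomposition of M: I[1,1], I[2,4], I[3,3]^2, I[3,4].
HN type (ℓ=4): μ^(1)=25/3; μ^(2)=3; μ^(3)=-9; μ^(4)=-13

((0, 1, 1, 1); (0, 0, 2, 0); (0, 0, 1, 1); (1, 0, 0, 0))


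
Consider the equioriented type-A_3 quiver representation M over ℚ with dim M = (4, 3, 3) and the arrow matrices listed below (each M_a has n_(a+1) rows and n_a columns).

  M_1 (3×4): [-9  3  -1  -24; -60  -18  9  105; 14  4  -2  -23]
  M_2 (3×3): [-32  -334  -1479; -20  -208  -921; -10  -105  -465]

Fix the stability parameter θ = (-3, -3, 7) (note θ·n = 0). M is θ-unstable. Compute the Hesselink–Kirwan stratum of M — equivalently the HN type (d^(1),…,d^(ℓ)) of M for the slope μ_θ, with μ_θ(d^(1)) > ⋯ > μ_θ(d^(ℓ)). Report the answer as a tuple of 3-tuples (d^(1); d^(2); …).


Via rank(M_{q-1}∘⋯∘M_p): M ≅ I[1,1], I[1,2], I[1,3]^2, I[3,3].
μ_θ-semistable layers: μ^(1)=7; μ^(2)=-3

((0, 0, 3); (4, 3, 0))


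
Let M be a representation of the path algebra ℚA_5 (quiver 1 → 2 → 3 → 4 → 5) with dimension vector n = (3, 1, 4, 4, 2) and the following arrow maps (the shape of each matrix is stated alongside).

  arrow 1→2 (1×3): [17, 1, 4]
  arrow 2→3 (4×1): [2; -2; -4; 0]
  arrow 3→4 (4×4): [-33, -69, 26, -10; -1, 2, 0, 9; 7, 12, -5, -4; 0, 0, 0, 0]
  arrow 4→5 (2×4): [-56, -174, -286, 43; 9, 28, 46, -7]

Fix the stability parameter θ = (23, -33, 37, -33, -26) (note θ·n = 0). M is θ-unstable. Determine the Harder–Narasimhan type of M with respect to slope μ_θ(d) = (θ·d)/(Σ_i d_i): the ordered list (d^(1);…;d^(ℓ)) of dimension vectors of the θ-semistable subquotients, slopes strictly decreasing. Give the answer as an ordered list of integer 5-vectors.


Interval decomposition of M: I[1,1]^2, I[1,5], I[3,3], I[3,4], I[3,5], I[4,4].
HN type (ℓ=6): μ^(1)=37; μ^(2)=23; μ^(3)=2; μ^(4)=-32/5; μ^(5)=-22/3; μ^(6)=-33

((0, 0, 1, 0, 0); (2, 0, 0, 0, 0); (0, 0, 1, 1, 0); (1, 1, 1, 1, 1); (0, 0, 1, 1, 1); (0, 0, 0, 1, 0))


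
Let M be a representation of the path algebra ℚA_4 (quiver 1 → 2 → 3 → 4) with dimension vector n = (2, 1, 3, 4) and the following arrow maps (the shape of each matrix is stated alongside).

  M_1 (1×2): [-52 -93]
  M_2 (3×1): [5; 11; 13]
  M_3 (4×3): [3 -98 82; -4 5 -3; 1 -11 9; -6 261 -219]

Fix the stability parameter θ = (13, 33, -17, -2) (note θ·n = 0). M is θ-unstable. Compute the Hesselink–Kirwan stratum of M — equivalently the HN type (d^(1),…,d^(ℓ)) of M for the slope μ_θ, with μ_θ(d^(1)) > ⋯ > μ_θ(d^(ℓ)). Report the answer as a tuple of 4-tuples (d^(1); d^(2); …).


Interval decomposition of M: I[1,1], I[1,4], I[3,3], I[3,4], I[4,4]^2.
HN type (ℓ=4): μ^(1)=13; μ^(2)=27/4; μ^(3)=-2; μ^(4)=-17

((1, 0, 0, 0); (1, 1, 1, 1); (0, 0, 0, 3); (0, 0, 2, 0))


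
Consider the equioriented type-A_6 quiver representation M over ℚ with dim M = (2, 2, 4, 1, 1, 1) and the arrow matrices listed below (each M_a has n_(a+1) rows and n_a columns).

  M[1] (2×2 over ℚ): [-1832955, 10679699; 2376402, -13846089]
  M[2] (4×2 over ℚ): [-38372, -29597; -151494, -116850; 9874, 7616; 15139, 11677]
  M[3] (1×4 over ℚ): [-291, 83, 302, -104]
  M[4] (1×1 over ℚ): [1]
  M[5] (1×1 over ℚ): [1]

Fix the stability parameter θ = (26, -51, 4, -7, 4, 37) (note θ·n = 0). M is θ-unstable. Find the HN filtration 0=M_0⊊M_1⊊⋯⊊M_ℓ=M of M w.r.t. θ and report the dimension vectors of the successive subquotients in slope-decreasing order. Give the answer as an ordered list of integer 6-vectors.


Barcode: M ≅ I[1,3], I[1,6], I[3,3]^2. HN layers by μ_θ (4 steps, strictly decreasing):
  μ^(1)=37; μ^(2)=4; μ^(3)=-3/2; μ^(4)=-25/2

((0, 0, 0, 0, 0, 1); (0, 0, 3, 0, 1, 0); (0, 0, 1, 1, 0, 0); (2, 2, 0, 0, 0, 0))


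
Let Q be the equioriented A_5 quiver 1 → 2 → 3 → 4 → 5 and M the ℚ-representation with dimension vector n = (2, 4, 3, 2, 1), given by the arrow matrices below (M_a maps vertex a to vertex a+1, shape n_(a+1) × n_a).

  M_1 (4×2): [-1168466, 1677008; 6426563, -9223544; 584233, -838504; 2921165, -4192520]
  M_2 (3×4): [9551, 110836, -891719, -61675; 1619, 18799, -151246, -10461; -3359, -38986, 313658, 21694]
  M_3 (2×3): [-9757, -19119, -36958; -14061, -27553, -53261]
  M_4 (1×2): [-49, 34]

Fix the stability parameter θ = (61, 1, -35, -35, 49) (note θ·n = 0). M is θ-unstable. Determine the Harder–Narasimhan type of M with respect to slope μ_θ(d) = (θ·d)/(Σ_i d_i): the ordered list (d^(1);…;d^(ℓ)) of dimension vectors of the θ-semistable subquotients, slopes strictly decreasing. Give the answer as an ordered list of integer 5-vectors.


Interval decomposition of M: I[1,1], I[1,2], I[2,3], I[2,4], I[2,5].
HN type (ℓ=5): μ^(1)=61; μ^(2)=49; μ^(3)=31; μ^(4)=-17; μ^(5)=-23

((1, 0, 0, 0, 0); (0, 0, 0, 0, 1); (1, 1, 0, 0, 0); (0, 1, 1, 0, 0); (0, 2, 2, 2, 0))


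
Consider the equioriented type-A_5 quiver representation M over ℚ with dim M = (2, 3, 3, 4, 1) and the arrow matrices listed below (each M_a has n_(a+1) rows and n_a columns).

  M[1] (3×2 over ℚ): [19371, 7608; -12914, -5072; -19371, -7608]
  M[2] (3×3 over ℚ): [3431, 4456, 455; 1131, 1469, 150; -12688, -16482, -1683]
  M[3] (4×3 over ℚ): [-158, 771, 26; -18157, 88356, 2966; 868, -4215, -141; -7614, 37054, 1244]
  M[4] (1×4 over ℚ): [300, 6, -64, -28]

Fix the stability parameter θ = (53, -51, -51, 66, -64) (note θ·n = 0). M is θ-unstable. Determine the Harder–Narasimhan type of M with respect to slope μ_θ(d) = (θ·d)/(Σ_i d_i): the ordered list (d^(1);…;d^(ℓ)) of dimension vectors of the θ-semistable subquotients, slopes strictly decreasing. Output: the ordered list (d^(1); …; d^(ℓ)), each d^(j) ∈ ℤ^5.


Barcode: M ≅ I[1,1], I[1,4], I[2,4], I[2,5], I[4,4]. HN layers by μ_θ (5 steps, strictly decreasing):
  μ^(1)=66; μ^(2)=53; μ^(3)=1; μ^(4)=-49/3; μ^(5)=-51

((0, 0, 0, 3, 0); (1, 0, 0, 0, 0); (0, 0, 0, 1, 1); (1, 1, 1, 0, 0); (0, 2, 2, 0, 0))


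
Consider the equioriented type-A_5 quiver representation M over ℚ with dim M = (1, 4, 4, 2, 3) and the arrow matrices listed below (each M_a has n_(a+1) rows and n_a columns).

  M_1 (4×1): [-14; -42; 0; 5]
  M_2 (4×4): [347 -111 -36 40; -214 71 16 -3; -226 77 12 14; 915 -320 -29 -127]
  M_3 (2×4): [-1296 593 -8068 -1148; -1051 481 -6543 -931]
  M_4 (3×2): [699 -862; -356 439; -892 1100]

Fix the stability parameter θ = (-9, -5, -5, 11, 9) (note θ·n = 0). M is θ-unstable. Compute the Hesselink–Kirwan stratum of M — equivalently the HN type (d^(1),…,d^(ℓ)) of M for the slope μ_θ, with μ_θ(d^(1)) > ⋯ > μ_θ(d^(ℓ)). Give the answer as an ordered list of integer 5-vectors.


Barcode: M ≅ I[1,5], I[2,3]^2, I[2,5], I[5,5]. HN layers by μ_θ (4 steps, strictly decreasing):
  μ^(1)=10; μ^(2)=9; μ^(3)=-5; μ^(4)=-9

((0, 0, 0, 2, 2); (0, 0, 0, 0, 1); (0, 4, 4, 0, 0); (1, 0, 0, 0, 0))


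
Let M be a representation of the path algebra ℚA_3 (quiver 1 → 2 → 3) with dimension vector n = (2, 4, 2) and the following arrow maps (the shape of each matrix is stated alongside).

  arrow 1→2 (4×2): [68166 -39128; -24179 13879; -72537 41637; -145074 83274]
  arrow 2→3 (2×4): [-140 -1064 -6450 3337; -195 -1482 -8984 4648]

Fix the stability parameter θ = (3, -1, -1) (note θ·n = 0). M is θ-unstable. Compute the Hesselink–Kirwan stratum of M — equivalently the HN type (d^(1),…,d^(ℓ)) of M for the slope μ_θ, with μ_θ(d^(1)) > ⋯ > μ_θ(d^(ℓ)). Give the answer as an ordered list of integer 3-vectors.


Interval decomposition of M: I[1,2], I[1,3], I[2,2], I[2,3].
HN type (ℓ=3): μ^(1)=1; μ^(2)=1/3; μ^(3)=-1

((1, 1, 0); (1, 1, 1); (0, 2, 1))


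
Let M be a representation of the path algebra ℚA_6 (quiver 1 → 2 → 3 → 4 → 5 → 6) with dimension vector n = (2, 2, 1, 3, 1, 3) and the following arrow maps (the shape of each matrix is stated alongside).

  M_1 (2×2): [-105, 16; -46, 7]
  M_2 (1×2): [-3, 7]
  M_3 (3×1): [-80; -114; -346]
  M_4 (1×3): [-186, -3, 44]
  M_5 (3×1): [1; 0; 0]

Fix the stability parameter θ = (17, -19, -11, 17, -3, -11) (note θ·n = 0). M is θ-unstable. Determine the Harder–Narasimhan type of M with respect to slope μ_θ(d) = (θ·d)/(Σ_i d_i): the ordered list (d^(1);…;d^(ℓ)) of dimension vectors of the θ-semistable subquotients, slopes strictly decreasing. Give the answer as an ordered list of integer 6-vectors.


Barcode: M ≅ I[1,2], I[1,6], I[4,4]^2, I[6,6]^2. HN layers by μ_θ (5 steps, strictly decreasing):
  μ^(1)=17; μ^(2)=1; μ^(3)=-1; μ^(4)=-13/3; μ^(5)=-11

((0, 0, 0, 2, 0, 0); (0, 0, 0, 1, 1, 1); (1, 1, 0, 0, 0, 0); (1, 1, 1, 0, 0, 0); (0, 0, 0, 0, 0, 2))


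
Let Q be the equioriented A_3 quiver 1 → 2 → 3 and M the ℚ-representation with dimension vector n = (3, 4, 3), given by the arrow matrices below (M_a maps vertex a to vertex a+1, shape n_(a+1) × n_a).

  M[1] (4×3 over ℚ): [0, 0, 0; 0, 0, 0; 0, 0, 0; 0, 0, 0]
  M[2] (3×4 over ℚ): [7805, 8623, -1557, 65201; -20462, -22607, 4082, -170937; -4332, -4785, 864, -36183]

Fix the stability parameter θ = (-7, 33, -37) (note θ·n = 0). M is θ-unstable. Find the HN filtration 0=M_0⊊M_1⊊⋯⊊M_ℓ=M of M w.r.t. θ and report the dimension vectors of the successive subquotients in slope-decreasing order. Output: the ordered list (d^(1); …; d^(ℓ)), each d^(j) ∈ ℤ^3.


Barcode: M ≅ I[1,1]^3, I[2,2]^2, I[2,3]^2, I[3,3]. HN layers by μ_θ (4 steps, strictly decreasing):
  μ^(1)=33; μ^(2)=-2; μ^(3)=-7; μ^(4)=-37

((0, 2, 0); (0, 2, 2); (3, 0, 0); (0, 0, 1))


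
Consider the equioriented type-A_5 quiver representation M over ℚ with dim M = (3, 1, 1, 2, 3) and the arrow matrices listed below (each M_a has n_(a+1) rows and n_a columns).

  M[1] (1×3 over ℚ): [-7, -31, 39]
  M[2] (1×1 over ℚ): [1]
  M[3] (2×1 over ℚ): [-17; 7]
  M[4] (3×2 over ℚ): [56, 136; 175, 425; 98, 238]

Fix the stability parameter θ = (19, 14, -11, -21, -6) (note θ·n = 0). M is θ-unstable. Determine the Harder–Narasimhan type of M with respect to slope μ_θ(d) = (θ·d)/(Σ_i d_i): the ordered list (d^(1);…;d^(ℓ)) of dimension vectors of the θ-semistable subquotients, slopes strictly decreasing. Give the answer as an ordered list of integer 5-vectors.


Interval decomposition of M: I[1,1]^2, I[1,4], I[4,5], I[5,5]^2.
HN type (ℓ=4): μ^(1)=19; μ^(2)=1/4; μ^(3)=-6; μ^(4)=-21

((2, 0, 0, 0, 0); (1, 1, 1, 1, 0); (0, 0, 0, 0, 3); (0, 0, 0, 1, 0))


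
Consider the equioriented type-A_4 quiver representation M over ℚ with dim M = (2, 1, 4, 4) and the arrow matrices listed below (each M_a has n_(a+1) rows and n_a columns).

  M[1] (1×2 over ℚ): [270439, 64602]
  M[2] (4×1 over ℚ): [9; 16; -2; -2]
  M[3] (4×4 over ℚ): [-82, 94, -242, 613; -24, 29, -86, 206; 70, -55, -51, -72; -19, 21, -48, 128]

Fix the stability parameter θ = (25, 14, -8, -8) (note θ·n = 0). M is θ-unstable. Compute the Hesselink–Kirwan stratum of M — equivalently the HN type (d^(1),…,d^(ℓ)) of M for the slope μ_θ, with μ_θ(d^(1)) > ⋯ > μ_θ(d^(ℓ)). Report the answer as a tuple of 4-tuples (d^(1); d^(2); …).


Via rank(M_{q-1}∘⋯∘M_p): M ≅ I[1,1], I[1,4], I[3,4]^3.
μ_θ-semistable layers: μ^(1)=25; μ^(2)=23/4; μ^(3)=-8

((1, 0, 0, 0); (1, 1, 1, 1); (0, 0, 3, 3))


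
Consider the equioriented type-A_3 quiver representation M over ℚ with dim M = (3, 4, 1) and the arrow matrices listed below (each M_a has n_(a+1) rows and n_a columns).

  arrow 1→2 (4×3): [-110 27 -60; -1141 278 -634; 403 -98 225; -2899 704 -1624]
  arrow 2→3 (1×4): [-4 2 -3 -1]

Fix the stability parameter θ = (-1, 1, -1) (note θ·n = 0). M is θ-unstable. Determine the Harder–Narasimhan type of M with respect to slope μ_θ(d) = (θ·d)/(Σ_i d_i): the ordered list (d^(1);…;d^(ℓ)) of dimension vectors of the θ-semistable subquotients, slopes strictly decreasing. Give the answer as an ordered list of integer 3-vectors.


Interval decomposition of M: I[1,2]^2, I[1,3], I[2,2].
HN type (ℓ=3): μ^(1)=1; μ^(2)=0; μ^(3)=-1

((0, 3, 0); (0, 1, 1); (3, 0, 0))


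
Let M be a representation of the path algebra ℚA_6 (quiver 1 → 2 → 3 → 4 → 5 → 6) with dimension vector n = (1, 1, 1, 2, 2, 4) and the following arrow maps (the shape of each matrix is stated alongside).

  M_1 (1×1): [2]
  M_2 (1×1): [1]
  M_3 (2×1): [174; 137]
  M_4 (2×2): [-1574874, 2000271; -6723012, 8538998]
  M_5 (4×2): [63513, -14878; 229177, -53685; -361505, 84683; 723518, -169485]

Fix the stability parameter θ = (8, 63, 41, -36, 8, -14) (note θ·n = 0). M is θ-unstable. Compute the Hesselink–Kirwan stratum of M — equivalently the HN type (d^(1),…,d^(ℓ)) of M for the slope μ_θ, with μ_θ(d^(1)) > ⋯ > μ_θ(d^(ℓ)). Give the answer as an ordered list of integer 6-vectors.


Via rank(M_{q-1}∘⋯∘M_p): M ≅ I[1,6], I[4,4], I[5,6], I[6,6]^2.
μ_θ-semistable layers: μ^(1)=62/5; μ^(2)=8; μ^(3)=-3; μ^(4)=-14; μ^(5)=-36

((0, 1, 1, 1, 1, 1); (1, 0, 0, 0, 0, 0); (0, 0, 0, 0, 1, 1); (0, 0, 0, 0, 0, 2); (0, 0, 0, 1, 0, 0))


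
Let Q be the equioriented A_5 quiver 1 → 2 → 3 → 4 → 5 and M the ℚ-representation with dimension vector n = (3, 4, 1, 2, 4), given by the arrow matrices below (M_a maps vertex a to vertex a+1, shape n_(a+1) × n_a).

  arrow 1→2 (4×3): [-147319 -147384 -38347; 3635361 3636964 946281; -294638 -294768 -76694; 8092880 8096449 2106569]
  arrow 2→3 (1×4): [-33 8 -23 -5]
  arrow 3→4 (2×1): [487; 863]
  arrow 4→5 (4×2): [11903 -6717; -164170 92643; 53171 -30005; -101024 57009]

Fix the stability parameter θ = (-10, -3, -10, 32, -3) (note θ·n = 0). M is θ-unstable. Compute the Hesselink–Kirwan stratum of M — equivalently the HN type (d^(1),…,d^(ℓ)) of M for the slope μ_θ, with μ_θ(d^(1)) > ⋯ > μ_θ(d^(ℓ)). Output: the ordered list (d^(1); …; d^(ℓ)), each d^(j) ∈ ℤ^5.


Via rank(M_{q-1}∘⋯∘M_p): M ≅ I[1,1], I[1,2], I[1,5], I[2,2]^2, I[4,5], I[5,5]^2.
μ_θ-semistable layers: μ^(1)=29/2; μ^(2)=-3; μ^(3)=-13/2; μ^(4)=-10

((0, 0, 0, 2, 2); (0, 3, 0, 0, 2); (0, 1, 1, 0, 0); (3, 0, 0, 0, 0))


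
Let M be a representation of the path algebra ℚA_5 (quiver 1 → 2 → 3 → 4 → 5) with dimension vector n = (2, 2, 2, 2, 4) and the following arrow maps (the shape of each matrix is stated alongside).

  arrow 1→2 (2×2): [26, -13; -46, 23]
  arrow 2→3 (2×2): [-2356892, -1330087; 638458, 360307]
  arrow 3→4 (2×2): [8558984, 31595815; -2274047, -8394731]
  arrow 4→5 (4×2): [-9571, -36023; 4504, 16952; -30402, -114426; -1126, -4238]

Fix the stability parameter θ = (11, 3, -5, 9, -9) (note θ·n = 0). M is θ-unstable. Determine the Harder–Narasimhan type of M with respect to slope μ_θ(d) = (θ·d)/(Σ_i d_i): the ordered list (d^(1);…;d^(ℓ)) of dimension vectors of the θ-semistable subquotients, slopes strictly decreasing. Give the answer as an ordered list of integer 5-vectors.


Interval decomposition of M: I[1,1], I[1,5], I[2,4], I[5,5]^3.
HN type (ℓ=5): μ^(1)=11; μ^(2)=9; μ^(3)=9/5; μ^(4)=-1; μ^(5)=-9

((1, 0, 0, 0, 0); (0, 0, 0, 1, 0); (1, 1, 1, 1, 1); (0, 1, 1, 0, 0); (0, 0, 0, 0, 3))


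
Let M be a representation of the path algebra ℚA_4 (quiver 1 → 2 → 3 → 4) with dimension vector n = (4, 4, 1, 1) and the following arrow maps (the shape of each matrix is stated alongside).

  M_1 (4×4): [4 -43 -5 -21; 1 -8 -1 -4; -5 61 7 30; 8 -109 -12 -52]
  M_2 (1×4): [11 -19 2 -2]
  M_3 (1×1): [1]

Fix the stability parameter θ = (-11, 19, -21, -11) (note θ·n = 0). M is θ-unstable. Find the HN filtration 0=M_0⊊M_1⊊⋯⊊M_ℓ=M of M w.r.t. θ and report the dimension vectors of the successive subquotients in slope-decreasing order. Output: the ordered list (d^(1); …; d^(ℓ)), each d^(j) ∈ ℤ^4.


Interval decomposition of M: I[1,1], I[1,2]^2, I[1,4], I[2,2].
HN type (ℓ=3): μ^(1)=19; μ^(2)=-13/3; μ^(3)=-11

((0, 3, 0, 0); (0, 1, 1, 1); (4, 0, 0, 0))


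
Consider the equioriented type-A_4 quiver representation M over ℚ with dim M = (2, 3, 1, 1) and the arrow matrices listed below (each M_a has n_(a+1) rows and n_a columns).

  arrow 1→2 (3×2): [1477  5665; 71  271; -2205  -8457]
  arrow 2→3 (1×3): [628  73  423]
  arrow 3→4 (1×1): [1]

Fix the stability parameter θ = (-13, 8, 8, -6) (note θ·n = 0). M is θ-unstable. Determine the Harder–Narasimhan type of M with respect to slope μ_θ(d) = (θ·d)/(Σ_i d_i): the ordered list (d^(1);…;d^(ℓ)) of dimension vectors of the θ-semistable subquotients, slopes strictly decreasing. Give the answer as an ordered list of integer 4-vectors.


Barcode: M ≅ I[1,2], I[1,4], I[2,2]. HN layers by μ_θ (3 steps, strictly decreasing):
  μ^(1)=8; μ^(2)=10/3; μ^(3)=-13

((0, 2, 0, 0); (0, 1, 1, 1); (2, 0, 0, 0))


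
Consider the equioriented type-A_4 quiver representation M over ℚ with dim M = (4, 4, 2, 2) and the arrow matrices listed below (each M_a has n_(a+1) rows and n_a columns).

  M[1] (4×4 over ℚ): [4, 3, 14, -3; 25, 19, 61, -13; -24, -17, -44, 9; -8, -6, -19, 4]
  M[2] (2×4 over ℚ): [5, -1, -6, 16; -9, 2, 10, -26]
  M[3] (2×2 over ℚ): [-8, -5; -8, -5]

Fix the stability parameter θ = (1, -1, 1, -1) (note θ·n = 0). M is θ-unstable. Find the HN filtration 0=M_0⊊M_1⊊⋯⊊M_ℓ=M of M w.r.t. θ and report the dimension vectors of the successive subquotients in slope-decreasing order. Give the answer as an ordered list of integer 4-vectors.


Via rank(M_{q-1}∘⋯∘M_p): M ≅ I[1,2]^2, I[1,3], I[1,4], I[4,4].
μ_θ-semistable layers: μ^(1)=1; μ^(2)=0; μ^(3)=-1

((0, 0, 1, 0); (4, 4, 1, 1); (0, 0, 0, 1))


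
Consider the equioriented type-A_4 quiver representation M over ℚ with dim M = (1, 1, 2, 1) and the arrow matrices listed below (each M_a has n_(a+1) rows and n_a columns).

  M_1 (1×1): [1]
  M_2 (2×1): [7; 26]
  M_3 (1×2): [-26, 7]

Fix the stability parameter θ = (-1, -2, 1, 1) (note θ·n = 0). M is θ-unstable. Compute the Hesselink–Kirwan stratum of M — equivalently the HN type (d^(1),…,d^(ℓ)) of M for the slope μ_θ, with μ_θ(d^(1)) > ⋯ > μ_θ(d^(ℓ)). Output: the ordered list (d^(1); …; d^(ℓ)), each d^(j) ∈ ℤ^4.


Interval decomposition of M: I[1,3], I[3,4].
HN type (ℓ=2): μ^(1)=1; μ^(2)=-3/2

((0, 0, 2, 1); (1, 1, 0, 0))


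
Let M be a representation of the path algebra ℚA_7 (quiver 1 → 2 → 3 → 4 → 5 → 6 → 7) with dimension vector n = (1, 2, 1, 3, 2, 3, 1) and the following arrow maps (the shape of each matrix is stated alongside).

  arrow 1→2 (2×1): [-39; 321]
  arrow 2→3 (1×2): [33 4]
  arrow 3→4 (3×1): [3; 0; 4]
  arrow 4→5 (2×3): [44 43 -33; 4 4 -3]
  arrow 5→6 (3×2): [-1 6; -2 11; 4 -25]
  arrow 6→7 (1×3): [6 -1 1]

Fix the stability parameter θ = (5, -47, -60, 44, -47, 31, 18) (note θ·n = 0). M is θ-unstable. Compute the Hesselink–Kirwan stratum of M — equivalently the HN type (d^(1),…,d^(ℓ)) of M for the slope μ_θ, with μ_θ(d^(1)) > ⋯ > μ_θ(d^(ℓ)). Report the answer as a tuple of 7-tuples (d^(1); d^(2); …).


Via rank(M_{q-1}∘⋯∘M_p): M ≅ I[1,4], I[2,2], I[4,6]^2, I[6,7].
μ_θ-semistable layers: μ^(1)=44; μ^(2)=31; μ^(3)=49/2; μ^(4)=-3/2; μ^(5)=-34; μ^(6)=-47

((0, 0, 0, 1, 0, 0, 0); (0, 0, 0, 0, 0, 2, 0); (0, 0, 0, 0, 0, 1, 1); (0, 0, 0, 2, 2, 0, 0); (1, 1, 1, 0, 0, 0, 0); (0, 1, 0, 0, 0, 0, 0))


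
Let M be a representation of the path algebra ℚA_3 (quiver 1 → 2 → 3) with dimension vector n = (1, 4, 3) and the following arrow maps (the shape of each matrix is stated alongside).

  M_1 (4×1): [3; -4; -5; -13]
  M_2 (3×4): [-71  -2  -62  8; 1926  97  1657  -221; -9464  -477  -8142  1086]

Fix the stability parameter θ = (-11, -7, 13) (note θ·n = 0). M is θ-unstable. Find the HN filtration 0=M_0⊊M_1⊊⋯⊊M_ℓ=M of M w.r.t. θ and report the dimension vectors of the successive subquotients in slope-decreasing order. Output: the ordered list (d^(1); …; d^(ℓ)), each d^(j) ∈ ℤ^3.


Interval decomposition of M: I[1,3], I[2,2], I[2,3]^2.
HN type (ℓ=3): μ^(1)=13; μ^(2)=-7; μ^(3)=-11

((0, 0, 3); (0, 4, 0); (1, 0, 0))


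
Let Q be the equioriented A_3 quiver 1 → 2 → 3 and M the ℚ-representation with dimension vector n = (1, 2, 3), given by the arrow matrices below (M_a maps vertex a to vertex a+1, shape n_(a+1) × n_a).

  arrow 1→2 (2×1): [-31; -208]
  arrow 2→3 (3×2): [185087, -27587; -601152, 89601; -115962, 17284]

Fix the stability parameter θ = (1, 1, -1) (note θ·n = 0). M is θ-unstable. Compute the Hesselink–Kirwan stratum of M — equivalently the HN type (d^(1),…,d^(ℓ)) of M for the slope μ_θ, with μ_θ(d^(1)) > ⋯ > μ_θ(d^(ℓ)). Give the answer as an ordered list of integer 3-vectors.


Interval decomposition of M: I[1,3], I[2,3], I[3,3].
HN type (ℓ=3): μ^(1)=1/3; μ^(2)=0; μ^(3)=-1

((1, 1, 1); (0, 1, 1); (0, 0, 1))


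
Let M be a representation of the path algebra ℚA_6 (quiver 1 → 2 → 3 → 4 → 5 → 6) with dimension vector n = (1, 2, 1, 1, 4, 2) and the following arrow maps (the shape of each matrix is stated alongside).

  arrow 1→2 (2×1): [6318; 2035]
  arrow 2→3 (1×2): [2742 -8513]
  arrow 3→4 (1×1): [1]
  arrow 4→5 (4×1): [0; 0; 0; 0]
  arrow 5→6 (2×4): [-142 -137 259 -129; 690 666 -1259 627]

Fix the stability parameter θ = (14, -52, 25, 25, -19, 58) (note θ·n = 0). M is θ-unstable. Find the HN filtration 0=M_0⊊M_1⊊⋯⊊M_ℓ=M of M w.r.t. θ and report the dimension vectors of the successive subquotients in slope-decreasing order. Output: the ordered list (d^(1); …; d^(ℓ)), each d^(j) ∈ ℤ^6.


Barcode: M ≅ I[1,4], I[2,2], I[5,5]^2, I[5,6]^2. HN layers by μ_θ (4 steps, strictly decreasing):
  μ^(1)=58; μ^(2)=25; μ^(3)=-19; μ^(4)=-52

((0, 0, 0, 0, 0, 2); (0, 0, 1, 1, 0, 0); (1, 1, 0, 0, 4, 0); (0, 1, 0, 0, 0, 0))


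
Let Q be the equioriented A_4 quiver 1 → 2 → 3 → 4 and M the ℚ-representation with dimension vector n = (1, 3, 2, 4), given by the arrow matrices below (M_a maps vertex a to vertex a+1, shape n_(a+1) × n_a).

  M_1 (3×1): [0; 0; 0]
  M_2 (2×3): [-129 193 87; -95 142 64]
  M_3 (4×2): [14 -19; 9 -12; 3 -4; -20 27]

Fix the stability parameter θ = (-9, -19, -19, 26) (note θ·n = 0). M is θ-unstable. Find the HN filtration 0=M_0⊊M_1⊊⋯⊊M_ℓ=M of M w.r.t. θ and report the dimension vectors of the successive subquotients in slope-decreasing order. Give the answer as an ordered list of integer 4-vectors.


Barcode: M ≅ I[1,1], I[2,2], I[2,4]^2, I[4,4]^2. HN layers by μ_θ (3 steps, strictly decreasing):
  μ^(1)=26; μ^(2)=-9; μ^(3)=-19

((0, 0, 0, 4); (1, 0, 0, 0); (0, 3, 2, 0))


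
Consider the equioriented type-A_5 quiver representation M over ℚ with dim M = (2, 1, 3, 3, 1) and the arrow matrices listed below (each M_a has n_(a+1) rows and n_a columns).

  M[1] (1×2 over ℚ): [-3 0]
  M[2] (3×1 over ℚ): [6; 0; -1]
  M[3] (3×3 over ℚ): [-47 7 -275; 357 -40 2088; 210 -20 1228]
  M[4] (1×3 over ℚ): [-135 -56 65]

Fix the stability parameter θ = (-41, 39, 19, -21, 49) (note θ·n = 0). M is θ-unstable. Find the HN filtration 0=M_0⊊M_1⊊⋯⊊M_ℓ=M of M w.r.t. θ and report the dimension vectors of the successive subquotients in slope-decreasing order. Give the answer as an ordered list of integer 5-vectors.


Interval decomposition of M: I[1,1], I[1,5], I[3,4]^2.
HN type (ℓ=4): μ^(1)=49; μ^(2)=37/3; μ^(3)=-1; μ^(4)=-41

((0, 0, 0, 0, 1); (0, 1, 1, 1, 0); (0, 0, 2, 2, 0); (2, 0, 0, 0, 0))


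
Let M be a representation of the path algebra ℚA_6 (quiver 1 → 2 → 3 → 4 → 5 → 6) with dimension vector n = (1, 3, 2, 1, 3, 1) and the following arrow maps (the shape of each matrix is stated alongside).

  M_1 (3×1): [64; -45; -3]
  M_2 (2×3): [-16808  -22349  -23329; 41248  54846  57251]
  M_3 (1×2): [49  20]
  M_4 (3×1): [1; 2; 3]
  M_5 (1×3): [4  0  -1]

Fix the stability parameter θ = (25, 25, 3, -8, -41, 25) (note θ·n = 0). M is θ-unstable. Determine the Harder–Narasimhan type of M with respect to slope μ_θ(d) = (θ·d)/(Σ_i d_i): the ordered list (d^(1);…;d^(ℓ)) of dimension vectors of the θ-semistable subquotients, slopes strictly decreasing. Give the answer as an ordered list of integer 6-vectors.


Barcode: M ≅ I[1,3], I[2,2], I[2,6], I[5,5]^2. HN layers by μ_θ (4 steps, strictly decreasing):
  μ^(1)=25; μ^(2)=53/3; μ^(3)=-21/4; μ^(4)=-41

((0, 1, 0, 0, 0, 1); (1, 1, 1, 0, 0, 0); (0, 1, 1, 1, 1, 0); (0, 0, 0, 0, 2, 0))


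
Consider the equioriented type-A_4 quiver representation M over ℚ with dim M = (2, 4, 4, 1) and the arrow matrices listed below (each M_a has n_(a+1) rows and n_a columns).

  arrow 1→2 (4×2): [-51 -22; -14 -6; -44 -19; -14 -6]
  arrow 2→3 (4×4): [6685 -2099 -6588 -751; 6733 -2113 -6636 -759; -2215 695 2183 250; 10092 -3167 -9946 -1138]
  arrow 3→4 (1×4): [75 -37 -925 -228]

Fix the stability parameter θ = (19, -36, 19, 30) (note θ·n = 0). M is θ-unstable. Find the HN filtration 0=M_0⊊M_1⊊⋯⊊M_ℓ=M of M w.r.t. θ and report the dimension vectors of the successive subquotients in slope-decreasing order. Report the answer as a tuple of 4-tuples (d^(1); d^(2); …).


Via rank(M_{q-1}∘⋯∘M_p): M ≅ I[1,3], I[1,4], I[2,3]^2.
μ_θ-semistable layers: μ^(1)=30; μ^(2)=19; μ^(3)=-17/2; μ^(4)=-36

((0, 0, 0, 1); (0, 0, 4, 0); (2, 2, 0, 0); (0, 2, 0, 0))


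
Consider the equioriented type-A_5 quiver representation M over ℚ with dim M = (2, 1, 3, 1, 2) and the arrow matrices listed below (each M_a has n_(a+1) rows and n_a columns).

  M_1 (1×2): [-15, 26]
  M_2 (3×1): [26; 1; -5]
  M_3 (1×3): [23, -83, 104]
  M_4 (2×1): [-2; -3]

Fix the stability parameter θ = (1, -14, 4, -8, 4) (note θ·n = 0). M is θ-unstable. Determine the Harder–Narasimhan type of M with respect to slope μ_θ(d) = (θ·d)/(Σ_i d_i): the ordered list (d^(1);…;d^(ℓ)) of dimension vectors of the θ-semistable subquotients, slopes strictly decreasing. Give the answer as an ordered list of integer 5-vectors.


Barcode: M ≅ I[1,1], I[1,5], I[3,3]^2, I[5,5]. HN layers by μ_θ (4 steps, strictly decreasing):
  μ^(1)=4; μ^(2)=1; μ^(3)=-2; μ^(4)=-13/2

((0, 0, 2, 0, 2); (1, 0, 0, 0, 0); (0, 0, 1, 1, 0); (1, 1, 0, 0, 0))


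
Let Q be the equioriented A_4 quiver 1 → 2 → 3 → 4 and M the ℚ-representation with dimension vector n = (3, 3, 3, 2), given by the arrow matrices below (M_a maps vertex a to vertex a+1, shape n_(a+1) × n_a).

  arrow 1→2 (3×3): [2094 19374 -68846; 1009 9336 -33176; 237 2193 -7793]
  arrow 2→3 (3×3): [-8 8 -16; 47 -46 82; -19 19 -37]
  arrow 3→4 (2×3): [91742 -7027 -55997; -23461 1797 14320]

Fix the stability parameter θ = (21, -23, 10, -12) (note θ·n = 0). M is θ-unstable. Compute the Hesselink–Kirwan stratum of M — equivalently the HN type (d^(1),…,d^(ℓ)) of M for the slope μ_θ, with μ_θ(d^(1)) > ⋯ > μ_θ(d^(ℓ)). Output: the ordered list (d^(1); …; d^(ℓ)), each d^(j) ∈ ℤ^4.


Interval decomposition of M: I[1,1], I[1,4]^2, I[2,3].
HN type (ℓ=4): μ^(1)=21; μ^(2)=10; μ^(3)=-1; μ^(4)=-23

((1, 0, 0, 0); (0, 0, 1, 0); (2, 2, 2, 2); (0, 1, 0, 0))


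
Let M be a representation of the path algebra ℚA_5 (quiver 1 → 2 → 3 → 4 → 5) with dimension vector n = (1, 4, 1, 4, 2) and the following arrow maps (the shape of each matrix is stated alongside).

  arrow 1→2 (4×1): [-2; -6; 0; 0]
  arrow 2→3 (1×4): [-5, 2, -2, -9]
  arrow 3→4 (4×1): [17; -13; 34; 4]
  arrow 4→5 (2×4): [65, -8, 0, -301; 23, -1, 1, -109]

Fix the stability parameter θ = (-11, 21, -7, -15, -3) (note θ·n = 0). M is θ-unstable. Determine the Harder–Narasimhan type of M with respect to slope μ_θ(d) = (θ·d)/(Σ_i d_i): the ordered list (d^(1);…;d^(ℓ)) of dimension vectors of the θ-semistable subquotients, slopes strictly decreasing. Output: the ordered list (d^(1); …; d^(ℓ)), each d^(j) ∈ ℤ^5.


Barcode: M ≅ I[1,5], I[2,2]^3, I[4,4]^2, I[4,5]. HN layers by μ_θ (5 steps, strictly decreasing):
  μ^(1)=21; μ^(2)=-1; μ^(3)=-3; μ^(4)=-11; μ^(5)=-15

((0, 3, 0, 0, 0); (0, 1, 1, 1, 1); (0, 0, 0, 0, 1); (1, 0, 0, 0, 0); (0, 0, 0, 3, 0))


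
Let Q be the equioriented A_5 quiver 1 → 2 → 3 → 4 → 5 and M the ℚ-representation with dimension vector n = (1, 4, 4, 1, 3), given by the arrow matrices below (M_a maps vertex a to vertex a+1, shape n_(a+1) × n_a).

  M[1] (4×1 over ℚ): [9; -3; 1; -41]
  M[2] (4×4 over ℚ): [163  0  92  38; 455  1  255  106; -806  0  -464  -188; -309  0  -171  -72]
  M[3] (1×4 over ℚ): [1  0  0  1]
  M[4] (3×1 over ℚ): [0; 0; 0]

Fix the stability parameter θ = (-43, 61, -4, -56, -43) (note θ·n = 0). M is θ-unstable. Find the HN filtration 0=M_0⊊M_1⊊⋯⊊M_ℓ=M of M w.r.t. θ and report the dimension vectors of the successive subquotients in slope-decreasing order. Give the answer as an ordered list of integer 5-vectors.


Barcode: M ≅ I[1,4], I[2,2], I[2,3]^2, I[3,3], I[5,5]^3. HN layers by μ_θ (5 steps, strictly decreasing):
  μ^(1)=61; μ^(2)=57/2; μ^(3)=1/3; μ^(4)=-4; μ^(5)=-43

((0, 1, 0, 0, 0); (0, 2, 2, 0, 0); (0, 1, 1, 1, 0); (0, 0, 1, 0, 0); (1, 0, 0, 0, 3))


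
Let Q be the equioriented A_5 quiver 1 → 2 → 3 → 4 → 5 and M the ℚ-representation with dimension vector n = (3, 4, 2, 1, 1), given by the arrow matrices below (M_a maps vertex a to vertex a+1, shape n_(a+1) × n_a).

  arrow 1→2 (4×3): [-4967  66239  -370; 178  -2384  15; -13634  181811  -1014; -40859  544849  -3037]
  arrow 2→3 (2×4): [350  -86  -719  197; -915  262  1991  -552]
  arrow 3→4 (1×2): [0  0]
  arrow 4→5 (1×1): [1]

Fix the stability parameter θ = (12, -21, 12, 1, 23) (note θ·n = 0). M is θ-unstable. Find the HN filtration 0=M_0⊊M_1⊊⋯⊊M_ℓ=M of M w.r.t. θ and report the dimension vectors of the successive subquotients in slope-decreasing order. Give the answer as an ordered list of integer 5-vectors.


Via rank(M_{q-1}∘⋯∘M_p): M ≅ I[1,2], I[1,3]^2, I[2,2], I[4,5].
μ_θ-semistable layers: μ^(1)=23; μ^(2)=12; μ^(3)=1; μ^(4)=-9/2; μ^(5)=-21

((0, 0, 0, 0, 1); (0, 0, 2, 0, 0); (0, 0, 0, 1, 0); (3, 3, 0, 0, 0); (0, 1, 0, 0, 0))


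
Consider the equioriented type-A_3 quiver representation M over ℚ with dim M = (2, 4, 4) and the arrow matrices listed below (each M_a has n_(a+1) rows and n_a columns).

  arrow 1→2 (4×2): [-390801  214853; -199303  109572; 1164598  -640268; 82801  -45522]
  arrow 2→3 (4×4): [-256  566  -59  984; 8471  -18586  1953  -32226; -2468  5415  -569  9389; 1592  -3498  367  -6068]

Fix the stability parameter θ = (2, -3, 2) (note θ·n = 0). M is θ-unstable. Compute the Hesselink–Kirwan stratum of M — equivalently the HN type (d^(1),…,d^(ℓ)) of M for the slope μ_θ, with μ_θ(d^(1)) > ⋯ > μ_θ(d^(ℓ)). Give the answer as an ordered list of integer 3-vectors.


Interval decomposition of M: I[1,2], I[1,3], I[2,3]^2, I[3,3].
HN type (ℓ=3): μ^(1)=2; μ^(2)=-1/2; μ^(3)=-3

((0, 0, 4); (2, 2, 0); (0, 2, 0))


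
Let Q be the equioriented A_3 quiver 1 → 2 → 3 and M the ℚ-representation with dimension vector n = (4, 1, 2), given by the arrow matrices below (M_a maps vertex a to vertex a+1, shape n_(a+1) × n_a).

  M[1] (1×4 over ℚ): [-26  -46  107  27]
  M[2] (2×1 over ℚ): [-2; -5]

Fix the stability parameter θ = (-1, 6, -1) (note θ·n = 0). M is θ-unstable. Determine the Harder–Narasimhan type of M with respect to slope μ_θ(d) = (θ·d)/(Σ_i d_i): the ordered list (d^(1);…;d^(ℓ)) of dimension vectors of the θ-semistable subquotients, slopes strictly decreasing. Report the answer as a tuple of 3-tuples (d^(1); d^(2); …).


Interval decomposition of M: I[1,1]^3, I[1,3], I[3,3].
HN type (ℓ=2): μ^(1)=5/2; μ^(2)=-1

((0, 1, 1); (4, 0, 1))


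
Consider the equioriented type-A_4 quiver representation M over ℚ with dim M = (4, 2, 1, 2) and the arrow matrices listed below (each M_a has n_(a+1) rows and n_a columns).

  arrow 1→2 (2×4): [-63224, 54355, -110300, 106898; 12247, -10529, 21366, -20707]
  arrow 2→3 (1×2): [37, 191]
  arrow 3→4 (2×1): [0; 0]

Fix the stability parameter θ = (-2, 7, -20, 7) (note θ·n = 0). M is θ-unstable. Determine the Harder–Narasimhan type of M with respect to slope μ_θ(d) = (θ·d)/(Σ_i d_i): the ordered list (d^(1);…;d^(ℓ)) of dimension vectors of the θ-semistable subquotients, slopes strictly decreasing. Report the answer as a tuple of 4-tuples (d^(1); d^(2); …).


Interval decomposition of M: I[1,1]^2, I[1,2], I[1,3], I[4,4]^2.
HN type (ℓ=3): μ^(1)=7; μ^(2)=-2; μ^(3)=-5

((0, 1, 0, 2); (3, 0, 0, 0); (1, 1, 1, 0))


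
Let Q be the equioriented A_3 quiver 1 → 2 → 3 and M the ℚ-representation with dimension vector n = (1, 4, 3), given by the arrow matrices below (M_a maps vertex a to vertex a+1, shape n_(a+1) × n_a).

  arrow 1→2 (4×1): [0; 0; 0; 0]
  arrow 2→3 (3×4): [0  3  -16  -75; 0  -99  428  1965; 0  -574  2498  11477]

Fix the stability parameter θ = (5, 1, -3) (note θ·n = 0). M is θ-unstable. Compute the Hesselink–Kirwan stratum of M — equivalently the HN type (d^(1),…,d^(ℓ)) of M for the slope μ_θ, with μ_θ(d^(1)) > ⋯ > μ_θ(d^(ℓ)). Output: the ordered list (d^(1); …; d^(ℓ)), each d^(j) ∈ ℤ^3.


Via rank(M_{q-1}∘⋯∘M_p): M ≅ I[1,1], I[2,2]^2, I[2,3]^2, I[3,3].
μ_θ-semistable layers: μ^(1)=5; μ^(2)=1; μ^(3)=-1; μ^(4)=-3

((1, 0, 0); (0, 2, 0); (0, 2, 2); (0, 0, 1))


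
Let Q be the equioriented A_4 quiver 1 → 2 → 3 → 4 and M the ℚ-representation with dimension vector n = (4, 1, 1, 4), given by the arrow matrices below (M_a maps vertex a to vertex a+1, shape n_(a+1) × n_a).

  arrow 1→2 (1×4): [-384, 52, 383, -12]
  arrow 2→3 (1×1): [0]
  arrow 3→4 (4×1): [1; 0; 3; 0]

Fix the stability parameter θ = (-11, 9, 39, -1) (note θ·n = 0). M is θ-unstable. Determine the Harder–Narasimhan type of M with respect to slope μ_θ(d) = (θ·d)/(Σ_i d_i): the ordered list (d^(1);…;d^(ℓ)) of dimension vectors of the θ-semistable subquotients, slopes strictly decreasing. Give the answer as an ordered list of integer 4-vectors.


Barcode: M ≅ I[1,1]^3, I[1,2], I[3,4], I[4,4]^3. HN layers by μ_θ (4 steps, strictly decreasing):
  μ^(1)=19; μ^(2)=9; μ^(3)=-1; μ^(4)=-11

((0, 0, 1, 1); (0, 1, 0, 0); (0, 0, 0, 3); (4, 0, 0, 0))


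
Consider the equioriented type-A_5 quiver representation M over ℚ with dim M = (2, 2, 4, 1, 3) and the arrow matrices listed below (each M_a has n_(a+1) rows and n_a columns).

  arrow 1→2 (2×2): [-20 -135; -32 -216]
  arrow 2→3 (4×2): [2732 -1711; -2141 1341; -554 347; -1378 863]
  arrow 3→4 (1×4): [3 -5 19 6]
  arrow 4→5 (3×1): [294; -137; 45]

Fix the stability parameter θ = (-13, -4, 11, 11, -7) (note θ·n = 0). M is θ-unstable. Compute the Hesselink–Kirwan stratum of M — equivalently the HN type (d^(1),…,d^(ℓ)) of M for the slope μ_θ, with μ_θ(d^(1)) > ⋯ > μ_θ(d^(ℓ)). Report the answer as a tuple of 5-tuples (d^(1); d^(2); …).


Via rank(M_{q-1}∘⋯∘M_p): M ≅ I[1,1], I[1,5], I[2,3], I[3,3]^2, I[5,5]^2.
μ_θ-semistable layers: μ^(1)=11; μ^(2)=5; μ^(3)=-4; μ^(4)=-7; μ^(5)=-13

((0, 0, 3, 0, 0); (0, 0, 1, 1, 1); (0, 2, 0, 0, 0); (0, 0, 0, 0, 2); (2, 0, 0, 0, 0))


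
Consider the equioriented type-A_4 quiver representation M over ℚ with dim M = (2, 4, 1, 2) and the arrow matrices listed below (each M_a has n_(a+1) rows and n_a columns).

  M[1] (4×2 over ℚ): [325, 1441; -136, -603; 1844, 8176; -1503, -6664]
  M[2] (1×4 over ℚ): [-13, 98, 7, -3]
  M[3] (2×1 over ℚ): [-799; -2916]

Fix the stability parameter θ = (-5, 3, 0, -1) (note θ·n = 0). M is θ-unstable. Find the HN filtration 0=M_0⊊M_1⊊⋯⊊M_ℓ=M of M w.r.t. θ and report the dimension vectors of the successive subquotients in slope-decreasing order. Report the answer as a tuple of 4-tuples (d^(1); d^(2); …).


Via rank(M_{q-1}∘⋯∘M_p): M ≅ I[1,2], I[1,4], I[2,2]^2, I[4,4].
μ_θ-semistable layers: μ^(1)=3; μ^(2)=2/3; μ^(3)=-1; μ^(4)=-5

((0, 3, 0, 0); (0, 1, 1, 1); (0, 0, 0, 1); (2, 0, 0, 0))


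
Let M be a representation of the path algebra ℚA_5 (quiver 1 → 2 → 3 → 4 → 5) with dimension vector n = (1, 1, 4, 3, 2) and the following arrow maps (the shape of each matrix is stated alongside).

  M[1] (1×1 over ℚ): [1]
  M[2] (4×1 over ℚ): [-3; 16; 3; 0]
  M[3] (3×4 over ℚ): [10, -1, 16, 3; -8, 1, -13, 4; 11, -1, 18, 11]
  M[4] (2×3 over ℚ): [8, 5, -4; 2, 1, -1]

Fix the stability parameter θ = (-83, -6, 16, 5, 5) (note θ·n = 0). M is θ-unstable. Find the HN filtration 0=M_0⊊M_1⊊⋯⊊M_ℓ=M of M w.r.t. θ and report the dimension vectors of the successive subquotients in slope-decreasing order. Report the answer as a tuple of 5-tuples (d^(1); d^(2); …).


Interval decomposition of M: I[1,5], I[3,3], I[3,4], I[3,5].
HN type (ℓ=5): μ^(1)=16; μ^(2)=21/2; μ^(3)=26/3; μ^(4)=-6; μ^(5)=-83

((0, 0, 1, 0, 0); (0, 0, 1, 1, 0); (0, 0, 2, 2, 2); (0, 1, 0, 0, 0); (1, 0, 0, 0, 0))


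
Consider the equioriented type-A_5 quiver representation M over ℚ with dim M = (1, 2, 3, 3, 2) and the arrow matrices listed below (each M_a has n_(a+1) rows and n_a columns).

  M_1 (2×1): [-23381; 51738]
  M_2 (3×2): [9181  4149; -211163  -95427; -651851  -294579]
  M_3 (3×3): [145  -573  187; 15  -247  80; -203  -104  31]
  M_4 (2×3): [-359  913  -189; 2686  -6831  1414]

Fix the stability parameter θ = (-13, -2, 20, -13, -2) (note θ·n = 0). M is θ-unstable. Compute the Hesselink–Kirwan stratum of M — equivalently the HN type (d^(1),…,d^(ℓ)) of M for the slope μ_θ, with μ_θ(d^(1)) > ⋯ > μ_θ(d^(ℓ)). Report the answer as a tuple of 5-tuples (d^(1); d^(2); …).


Interval decomposition of M: I[1,5], I[2,2], I[3,4], I[3,5].
HN type (ℓ=4): μ^(1)=7/2; μ^(2)=5/3; μ^(3)=-2; μ^(4)=-13

((0, 0, 1, 1, 0); (0, 0, 2, 2, 2); (0, 2, 0, 0, 0); (1, 0, 0, 0, 0))


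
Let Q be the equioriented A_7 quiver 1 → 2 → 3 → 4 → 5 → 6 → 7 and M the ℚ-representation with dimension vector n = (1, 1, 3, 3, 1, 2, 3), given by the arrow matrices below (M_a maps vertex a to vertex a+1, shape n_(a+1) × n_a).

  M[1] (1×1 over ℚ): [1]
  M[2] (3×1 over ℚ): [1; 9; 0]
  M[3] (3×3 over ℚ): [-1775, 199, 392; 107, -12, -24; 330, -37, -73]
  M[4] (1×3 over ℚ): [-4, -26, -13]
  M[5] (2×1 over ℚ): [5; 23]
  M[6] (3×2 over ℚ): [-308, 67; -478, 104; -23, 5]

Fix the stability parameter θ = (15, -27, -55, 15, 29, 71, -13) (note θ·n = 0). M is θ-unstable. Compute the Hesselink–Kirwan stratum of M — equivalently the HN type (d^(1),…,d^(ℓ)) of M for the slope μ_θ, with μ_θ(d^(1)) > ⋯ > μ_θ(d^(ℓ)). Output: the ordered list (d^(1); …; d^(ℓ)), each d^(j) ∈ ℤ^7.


Barcode: M ≅ I[1,7], I[3,4]^2, I[6,7], I[7,7]. HN layers by μ_θ (5 steps, strictly decreasing):
  μ^(1)=29; μ^(2)=15; μ^(3)=-13; μ^(4)=-67/3; μ^(5)=-55

((0, 0, 0, 0, 1, 2, 2); (0, 0, 0, 3, 0, 0, 0); (0, 0, 0, 0, 0, 0, 1); (1, 1, 1, 0, 0, 0, 0); (0, 0, 2, 0, 0, 0, 0))
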